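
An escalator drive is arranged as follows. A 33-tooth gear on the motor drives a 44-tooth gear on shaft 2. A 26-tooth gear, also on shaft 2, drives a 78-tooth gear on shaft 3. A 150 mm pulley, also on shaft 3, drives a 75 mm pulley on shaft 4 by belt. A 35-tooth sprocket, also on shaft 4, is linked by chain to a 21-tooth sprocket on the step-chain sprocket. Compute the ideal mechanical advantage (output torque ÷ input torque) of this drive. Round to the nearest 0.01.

Each stage contributes driven/driver: gear mesh 44/33 = 1.3333, gear mesh 78/26 = 3, belt 75/150 = 0.5, chain 21/35 = 0.6.
Overall: 1.3333 × 3 × 0.5 × 0.6 = 1.2.

1.20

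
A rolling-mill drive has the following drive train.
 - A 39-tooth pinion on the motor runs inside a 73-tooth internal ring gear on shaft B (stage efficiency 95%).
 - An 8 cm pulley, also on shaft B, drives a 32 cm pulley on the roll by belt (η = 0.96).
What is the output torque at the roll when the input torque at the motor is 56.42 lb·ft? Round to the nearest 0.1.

Internal gear: ratio = 73/39 = 1.8718; torque at shaft B = 56.42 × 1.8718 × 0.95 = 100.33 lb·ft.
Belt: ratio = 32/8 = 4; torque at the roll = 100.33 × 4 × 0.96 = 385.25 lb·ft.

385.3 lb·ft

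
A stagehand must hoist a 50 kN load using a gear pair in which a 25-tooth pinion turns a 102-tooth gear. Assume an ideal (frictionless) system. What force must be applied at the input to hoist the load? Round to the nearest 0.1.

Gear pair MA = 102/25 = 4.08.
Effort = load / MA = 50 / 4.08 = 12.255 kN.

12.3 kN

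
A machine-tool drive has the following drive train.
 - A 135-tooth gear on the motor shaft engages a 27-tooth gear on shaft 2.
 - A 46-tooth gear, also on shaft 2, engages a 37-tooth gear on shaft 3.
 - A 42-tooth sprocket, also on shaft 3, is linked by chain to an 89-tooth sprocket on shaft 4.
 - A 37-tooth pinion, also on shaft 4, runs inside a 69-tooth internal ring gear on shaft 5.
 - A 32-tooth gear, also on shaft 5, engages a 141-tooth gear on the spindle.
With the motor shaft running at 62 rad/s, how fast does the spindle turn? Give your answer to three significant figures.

Gear mesh: ratio = 27/135 = 0.2, so shaft 2 turns at 62 / 0.2 = 310 rad/s.
Gear mesh: ratio = 37/46 = 0.80435, so shaft 3 turns at 310 / 0.80435 = 385.41 rad/s.
Chain: ratio = 89/42 = 2.119, so shaft 4 turns at 385.41 / 2.119 = 181.88 rad/s.
Internal gear: ratio = 69/37 = 1.8649, so shaft 5 turns at 181.88 / 1.8649 = 97.528 rad/s.
Gear mesh: ratio = 141/32 = 4.4062, so the spindle turns at 97.528 / 4.4062 = 22.134 rad/s.

22.1 rad/s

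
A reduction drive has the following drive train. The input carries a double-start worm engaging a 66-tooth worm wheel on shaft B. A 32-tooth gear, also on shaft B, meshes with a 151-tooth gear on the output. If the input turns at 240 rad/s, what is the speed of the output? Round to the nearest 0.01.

1.54 rad/s

the input → shaft B (worm, 66/2): 240 ÷ 33 = 7.2727 rad/s
shaft B → the output (gear mesh, 151/32): 7.2727 ÷ 4.7188 = 1.5412 rad/s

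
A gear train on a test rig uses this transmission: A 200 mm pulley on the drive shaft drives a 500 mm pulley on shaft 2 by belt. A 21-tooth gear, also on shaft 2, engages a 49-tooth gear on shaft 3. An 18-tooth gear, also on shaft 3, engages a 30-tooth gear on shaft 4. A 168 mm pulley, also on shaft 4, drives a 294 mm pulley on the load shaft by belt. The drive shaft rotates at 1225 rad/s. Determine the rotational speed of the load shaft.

72 rad/s

the drive shaft → shaft 2 (belt, 500/200): 1225 ÷ 2.5 = 490 rad/s
shaft 2 → shaft 3 (gear mesh, 49/21): 490 ÷ 2.3333 = 210 rad/s
shaft 3 → shaft 4 (gear mesh, 30/18): 210 ÷ 1.6667 = 126 rad/s
shaft 4 → the load shaft (belt, 294/168): 126 ÷ 1.75 = 72 rad/s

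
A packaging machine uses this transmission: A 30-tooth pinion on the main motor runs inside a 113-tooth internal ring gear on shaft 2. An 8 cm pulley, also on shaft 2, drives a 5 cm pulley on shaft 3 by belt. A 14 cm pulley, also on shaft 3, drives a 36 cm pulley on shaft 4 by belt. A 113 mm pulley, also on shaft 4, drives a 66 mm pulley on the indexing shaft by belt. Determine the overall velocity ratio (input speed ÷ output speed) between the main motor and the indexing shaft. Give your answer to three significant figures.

Each stage contributes driven/driver: internal gear 113/30 = 3.7667, belt 5/8 = 0.625, belt 36/14 = 2.5714, belt 66/113 = 0.58407.
Overall: 3.7667 × 0.625 × 2.5714 × 0.58407 = 3.5357.

3.54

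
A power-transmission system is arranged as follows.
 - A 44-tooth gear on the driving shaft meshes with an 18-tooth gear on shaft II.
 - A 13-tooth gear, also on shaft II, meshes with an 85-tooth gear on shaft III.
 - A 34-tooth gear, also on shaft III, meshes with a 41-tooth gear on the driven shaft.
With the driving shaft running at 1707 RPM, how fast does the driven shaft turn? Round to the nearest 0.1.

529.2 RPM

the driving shaft → shaft II (gear mesh, 18/44): 1707 ÷ 0.40909 = 4172.7 RPM
shaft II → shaft III (gear mesh, 85/13): 4172.7 ÷ 6.5385 = 638.17 RPM
shaft III → the driven shaft (gear mesh, 41/34): 638.17 ÷ 1.2059 = 529.22 RPM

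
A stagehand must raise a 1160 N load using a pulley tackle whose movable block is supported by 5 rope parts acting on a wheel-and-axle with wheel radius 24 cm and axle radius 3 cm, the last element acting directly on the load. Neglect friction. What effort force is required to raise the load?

29 N

Block-and-tackle MA = number of supporting rope parts = 5.
Wheel-and-axle MA = R/r = 24/3 = 8.
Combined ideal MA = 5 × 8 = 40.
Effort = load / MA = 1160 / 40 = 29 N.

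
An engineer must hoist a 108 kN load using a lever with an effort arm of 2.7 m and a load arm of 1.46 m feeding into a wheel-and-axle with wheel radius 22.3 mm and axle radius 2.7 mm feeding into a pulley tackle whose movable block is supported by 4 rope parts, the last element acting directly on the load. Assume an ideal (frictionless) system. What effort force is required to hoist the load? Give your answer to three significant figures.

1.77 kN

Lever MA = effort arm / load arm = 2.7/1.46 = 1.8493.
Wheel-and-axle MA = R/r = 22.3/2.7 = 8.2593.
Block-and-tackle MA = number of supporting rope parts = 4.
Combined ideal MA = 1.8493 × 8.2593 × 4 = 61.096.
Effort = load / MA = 108 / 61.096 = 1.7677 kN.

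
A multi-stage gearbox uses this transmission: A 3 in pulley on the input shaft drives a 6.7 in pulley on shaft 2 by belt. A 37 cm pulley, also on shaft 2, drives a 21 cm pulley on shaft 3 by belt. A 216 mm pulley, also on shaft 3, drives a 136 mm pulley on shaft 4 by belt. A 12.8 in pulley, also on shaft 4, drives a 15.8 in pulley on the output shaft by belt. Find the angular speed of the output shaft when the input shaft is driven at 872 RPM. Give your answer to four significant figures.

Belt: ratio = 6.7/3 = 2.2333, so shaft 2 turns at 872 / 2.2333 = 390.45 RPM.
Belt: ratio = 21/37 = 0.56757, so shaft 3 turns at 390.45 / 0.56757 = 687.93 RPM.
Belt: ratio = 136/216 = 0.62963, so shaft 4 turns at 687.93 / 0.62963 = 1092.6 RPM.
Belt: ratio = 15.8/12.8 = 1.2344, so the output shaft turns at 1092.6 / 1.2344 = 885.14 RPM.

885.1 RPM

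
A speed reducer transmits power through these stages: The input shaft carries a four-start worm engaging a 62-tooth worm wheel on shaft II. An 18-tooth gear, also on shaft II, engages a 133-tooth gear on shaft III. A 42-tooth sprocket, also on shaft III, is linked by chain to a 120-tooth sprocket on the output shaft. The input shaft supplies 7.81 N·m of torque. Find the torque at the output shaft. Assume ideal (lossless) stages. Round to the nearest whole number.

worm 62/4 = 15.5 → τ = 7.81·15.5 = 121.05 N·m
gear mesh 133/18 = 7.3889 → τ = 121.05·7.3889 = 894.46 N·m
chain 120/42 = 2.8571 → τ = 894.46·2.8571 = 2555.6 N·m

2556 N·m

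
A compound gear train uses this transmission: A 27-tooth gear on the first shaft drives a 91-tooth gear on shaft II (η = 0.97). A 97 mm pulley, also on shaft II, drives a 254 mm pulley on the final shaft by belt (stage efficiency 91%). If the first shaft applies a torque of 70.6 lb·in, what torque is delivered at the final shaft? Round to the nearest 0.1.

550.0 lb·in

After the gear mesh (91/27): 70.6 × 3.3704 × 0.97 = 230.81 lb·in
After the belt (254/97): 230.81 × 2.6186 × 0.91 = 549.99 lb·in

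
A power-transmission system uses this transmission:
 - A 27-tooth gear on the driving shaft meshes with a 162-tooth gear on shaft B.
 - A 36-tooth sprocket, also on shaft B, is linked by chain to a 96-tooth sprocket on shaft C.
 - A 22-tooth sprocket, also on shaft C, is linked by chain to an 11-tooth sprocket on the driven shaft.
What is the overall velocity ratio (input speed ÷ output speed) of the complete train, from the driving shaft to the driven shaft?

Each stage contributes driven/driver: gear mesh 162/27 = 6, chain 96/36 = 2.6667, chain 11/22 = 0.5.
Overall: 6 × 2.6667 × 0.5 = 8.

8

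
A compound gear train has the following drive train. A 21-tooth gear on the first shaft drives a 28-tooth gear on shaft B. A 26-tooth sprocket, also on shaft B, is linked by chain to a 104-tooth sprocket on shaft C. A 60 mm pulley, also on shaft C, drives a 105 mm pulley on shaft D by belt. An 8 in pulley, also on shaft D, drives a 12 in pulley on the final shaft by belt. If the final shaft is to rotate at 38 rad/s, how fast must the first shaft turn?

Overall ratio R = 1.3333 × 4 × 1.75 × 1.5 = 14.
Required input speed = output speed × R = 38 × 14 = 532 rad/s.

532 rad/s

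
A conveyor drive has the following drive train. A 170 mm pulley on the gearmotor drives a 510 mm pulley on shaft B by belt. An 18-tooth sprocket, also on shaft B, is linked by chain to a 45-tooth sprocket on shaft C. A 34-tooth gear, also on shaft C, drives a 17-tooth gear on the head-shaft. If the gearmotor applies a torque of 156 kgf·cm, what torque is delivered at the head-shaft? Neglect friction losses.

belt 510/170 = 3 → τ = 156·3 = 468 kgf·cm
chain 45/18 = 2.5 → τ = 468·2.5 = 1170 kgf·cm
gear mesh 17/34 = 0.5 → τ = 1170·0.5 = 585 kgf·cm

585 kgf·cm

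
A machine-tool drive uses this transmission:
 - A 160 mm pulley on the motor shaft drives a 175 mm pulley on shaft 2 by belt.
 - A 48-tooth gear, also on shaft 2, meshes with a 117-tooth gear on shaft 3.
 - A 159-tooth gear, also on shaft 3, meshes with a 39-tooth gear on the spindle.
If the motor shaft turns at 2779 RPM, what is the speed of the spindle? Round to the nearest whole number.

Belt: ratio = 175/160 = 1.0938, so shaft 2 turns at 2779 / 1.0938 = 2540.8 RPM.
Gear mesh: ratio = 117/48 = 2.4375, so shaft 3 turns at 2540.8 / 2.4375 = 1042.4 RPM.
Gear mesh: ratio = 39/159 = 0.24528, so the spindle turns at 1042.4 / 0.24528 = 4249.7 RPM.

4250 RPM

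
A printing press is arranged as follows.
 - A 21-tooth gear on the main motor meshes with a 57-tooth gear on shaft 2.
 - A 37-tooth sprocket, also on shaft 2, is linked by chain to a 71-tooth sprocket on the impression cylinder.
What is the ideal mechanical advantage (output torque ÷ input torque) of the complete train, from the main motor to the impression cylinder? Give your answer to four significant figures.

5.208

Each stage contributes driven/driver: gear mesh 57/21 = 2.7143, chain 71/37 = 1.9189.
Overall: 2.7143 × 1.9189 = 5.2085.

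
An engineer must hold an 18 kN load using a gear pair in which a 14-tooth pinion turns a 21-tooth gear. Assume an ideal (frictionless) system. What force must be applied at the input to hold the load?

Gear pair MA = 21/14 = 1.5.
Effort = load / MA = 18 / 1.5 = 12 kN.

12 kN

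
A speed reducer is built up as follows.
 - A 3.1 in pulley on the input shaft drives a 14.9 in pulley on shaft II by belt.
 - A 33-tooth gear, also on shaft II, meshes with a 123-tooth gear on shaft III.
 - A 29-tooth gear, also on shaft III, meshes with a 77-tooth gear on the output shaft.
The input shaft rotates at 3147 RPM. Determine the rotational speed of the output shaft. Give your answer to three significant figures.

66.2 RPM

belt 14.9/3.1 = 4.8065 → 3147/4.8065 = 654.74 RPM
gear mesh 123/33 = 3.7273 → 654.74/3.7273 = 175.66 RPM
gear mesh 77/29 = 2.6552 → 175.66/2.6552 = 66.159 RPM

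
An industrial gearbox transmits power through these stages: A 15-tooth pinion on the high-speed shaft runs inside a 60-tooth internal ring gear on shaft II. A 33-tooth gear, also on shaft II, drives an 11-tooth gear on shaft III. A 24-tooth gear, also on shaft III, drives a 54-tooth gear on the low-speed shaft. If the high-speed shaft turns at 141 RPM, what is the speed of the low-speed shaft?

47 RPM

Internal gear: ratio = 60/15 = 4, so shaft II turns at 141 / 4 = 35.25 RPM.
Gear mesh: ratio = 11/33 = 0.33333, so shaft III turns at 35.25 / 0.33333 = 105.75 RPM.
Gear mesh: ratio = 54/24 = 2.25, so the low-speed shaft turns at 105.75 / 2.25 = 47 RPM.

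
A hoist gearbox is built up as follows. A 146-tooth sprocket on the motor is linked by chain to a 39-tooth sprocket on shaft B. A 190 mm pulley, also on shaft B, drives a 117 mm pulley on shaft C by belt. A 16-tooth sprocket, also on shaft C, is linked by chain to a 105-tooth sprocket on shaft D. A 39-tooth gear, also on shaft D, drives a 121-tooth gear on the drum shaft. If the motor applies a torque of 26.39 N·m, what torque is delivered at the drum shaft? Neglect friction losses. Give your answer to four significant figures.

chain 39/146 = 0.26712 → τ = 26.39·0.26712 = 7.0494 N·m
belt 117/190 = 0.61579 → τ = 7.0494·0.61579 = 4.3409 N·m
chain 105/16 = 6.5625 → τ = 4.3409·6.5625 = 28.487 N·m
gear mesh 121/39 = 3.1026 → τ = 28.487·3.1026 = 88.384 N·m

88.38 N·m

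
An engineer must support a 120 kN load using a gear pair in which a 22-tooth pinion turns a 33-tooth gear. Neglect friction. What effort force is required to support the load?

80 kN

Gear pair MA = 33/22 = 1.5.
Effort = load / MA = 120 / 1.5 = 80 kN.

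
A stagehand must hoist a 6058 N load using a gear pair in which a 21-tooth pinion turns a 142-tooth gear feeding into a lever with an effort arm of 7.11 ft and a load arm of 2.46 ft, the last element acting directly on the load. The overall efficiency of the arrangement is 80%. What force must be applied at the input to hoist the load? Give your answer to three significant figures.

Gear pair MA = 142/21 = 6.7619.
Lever MA = effort arm / load arm = 7.11/2.46 = 2.8902.
Combined ideal MA = 6.7619 × 2.8902 = 19.544.
Actual MA = 19.544 × 0.80 = 15.635.
Effort = load / actual MA = 6058 / 15.635 = 387.47 N.

387 N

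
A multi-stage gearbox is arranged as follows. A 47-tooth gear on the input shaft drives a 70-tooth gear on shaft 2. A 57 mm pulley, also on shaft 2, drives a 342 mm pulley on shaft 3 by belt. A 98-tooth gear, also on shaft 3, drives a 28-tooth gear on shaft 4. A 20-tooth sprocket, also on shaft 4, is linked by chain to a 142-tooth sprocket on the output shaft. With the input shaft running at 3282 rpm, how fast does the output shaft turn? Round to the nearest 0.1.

the input shaft → shaft 2 (gear mesh, 70/47): 3282 ÷ 1.4894 = 2203.6 rpm
shaft 2 → shaft 3 (belt, 342/57): 2203.6 ÷ 6 = 367.27 rpm
shaft 3 → shaft 4 (gear mesh, 28/98): 367.27 ÷ 0.28571 = 1285.5 rpm
shaft 4 → the output shaft (chain, 142/20): 1285.5 ÷ 7.1 = 181.05 rpm

181.0 rpm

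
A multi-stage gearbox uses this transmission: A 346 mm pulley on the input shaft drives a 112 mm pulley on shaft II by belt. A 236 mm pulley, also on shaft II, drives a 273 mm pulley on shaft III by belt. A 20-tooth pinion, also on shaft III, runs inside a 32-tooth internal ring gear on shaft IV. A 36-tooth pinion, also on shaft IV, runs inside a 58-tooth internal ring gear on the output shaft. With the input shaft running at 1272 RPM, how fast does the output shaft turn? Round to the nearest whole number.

1318 RPM

belt 112/346 = 0.3237 → 1272/0.3237 = 3929.6 RPM
belt 273/236 = 1.1568 → 3929.6/1.1568 = 3397 RPM
internal gear 32/20 = 1.6 → 3397/1.6 = 2123.1 RPM
internal gear 58/36 = 1.6111 → 2123.1/1.6111 = 1317.8 RPM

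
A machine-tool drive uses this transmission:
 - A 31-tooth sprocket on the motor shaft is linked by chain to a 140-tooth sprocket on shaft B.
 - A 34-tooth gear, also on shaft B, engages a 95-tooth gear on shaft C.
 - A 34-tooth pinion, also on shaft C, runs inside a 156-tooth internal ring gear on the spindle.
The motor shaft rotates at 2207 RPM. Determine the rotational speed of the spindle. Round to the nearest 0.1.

Chain: ratio = 140/31 = 4.5161, so shaft B turns at 2207 / 4.5161 = 488.69 RPM.
Gear mesh: ratio = 95/34 = 2.7941, so shaft C turns at 488.69 / 2.7941 = 174.9 RPM.
Internal gear: ratio = 156/34 = 4.5882, so the spindle turns at 174.9 / 4.5882 = 38.119 RPM.

38.1 RPM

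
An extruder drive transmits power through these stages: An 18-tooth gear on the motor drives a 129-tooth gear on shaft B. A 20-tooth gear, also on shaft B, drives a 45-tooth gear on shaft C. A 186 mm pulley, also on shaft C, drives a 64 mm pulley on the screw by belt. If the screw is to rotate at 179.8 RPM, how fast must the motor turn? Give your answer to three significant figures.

Overall ratio R = 7.1667 × 2.25 × 0.34409 = 5.5484.
Required input speed = output speed × R = 179.8 × 5.5484 = 997.6 RPM.

998 RPM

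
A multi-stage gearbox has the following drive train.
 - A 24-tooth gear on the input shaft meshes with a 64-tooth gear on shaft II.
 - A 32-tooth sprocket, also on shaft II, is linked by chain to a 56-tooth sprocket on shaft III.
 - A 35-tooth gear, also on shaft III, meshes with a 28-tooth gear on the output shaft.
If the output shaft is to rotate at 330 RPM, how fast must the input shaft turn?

1232 RPM

Overall ratio R = 2.6667 × 1.75 × 0.8 = 3.7333.
Required input speed = output speed × R = 330 × 3.7333 = 1232 RPM.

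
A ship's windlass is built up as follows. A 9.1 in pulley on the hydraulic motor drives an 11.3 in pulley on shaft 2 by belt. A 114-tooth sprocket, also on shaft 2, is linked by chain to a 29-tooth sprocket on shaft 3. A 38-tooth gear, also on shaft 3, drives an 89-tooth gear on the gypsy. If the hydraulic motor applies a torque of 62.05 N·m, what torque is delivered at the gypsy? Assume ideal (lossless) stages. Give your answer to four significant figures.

After the belt (11.3/9.1): 62.05 × 1.2418 = 77.051 N·m
After the chain (29/114): 77.051 × 0.25439 = 19.601 N·m
After the gear mesh (89/38): 19.601 × 2.3421 = 45.907 N·m

45.91 N·m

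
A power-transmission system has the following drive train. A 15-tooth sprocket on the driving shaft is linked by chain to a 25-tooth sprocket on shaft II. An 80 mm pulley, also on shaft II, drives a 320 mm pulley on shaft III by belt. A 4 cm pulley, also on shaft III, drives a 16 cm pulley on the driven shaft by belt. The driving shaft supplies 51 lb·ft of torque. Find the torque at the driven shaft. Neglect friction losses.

chain 25/15 = 1.6667 → τ = 51·1.6667 = 85 lb·ft
belt 320/80 = 4 → τ = 85·4 = 340 lb·ft
belt 16/4 = 4 → τ = 340·4 = 1360 lb·ft

1360 lb·ft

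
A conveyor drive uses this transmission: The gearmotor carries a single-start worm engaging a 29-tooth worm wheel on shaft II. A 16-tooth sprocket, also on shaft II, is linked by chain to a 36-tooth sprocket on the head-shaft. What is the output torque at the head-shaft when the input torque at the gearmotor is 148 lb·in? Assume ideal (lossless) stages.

Worm: ratio = 29/1 = 29; torque at shaft II = 148 × 29 = 4292 lb·in.
Chain: ratio = 36/16 = 2.25; torque at the head-shaft = 4292 × 2.25 = 9657 lb·in.

9657 lb·in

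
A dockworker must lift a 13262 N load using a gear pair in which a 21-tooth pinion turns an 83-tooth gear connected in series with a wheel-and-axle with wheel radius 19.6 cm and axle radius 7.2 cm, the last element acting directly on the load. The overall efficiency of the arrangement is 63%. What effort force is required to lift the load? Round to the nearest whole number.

Gear pair MA = 83/21 = 3.9524.
Wheel-and-axle MA = R/r = 19.6/7.2 = 2.7222.
Combined ideal MA = 3.9524 × 2.7222 = 10.759.
Actual MA = 10.759 × 0.63 = 6.7783.
Effort = load / actual MA = 13262 / 6.7783 = 1956.5 N.

1957 N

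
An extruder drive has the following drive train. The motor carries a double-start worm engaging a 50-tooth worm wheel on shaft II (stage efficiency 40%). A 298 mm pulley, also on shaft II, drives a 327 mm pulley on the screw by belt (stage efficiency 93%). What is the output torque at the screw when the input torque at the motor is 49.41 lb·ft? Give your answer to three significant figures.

After the worm (50/2): 49.41 × 25 × 0.40 = 494.1 lb·ft
After the belt (327/298): 494.1 × 1.0973 × 0.93 = 504.23 lb·ft

504 lb·ft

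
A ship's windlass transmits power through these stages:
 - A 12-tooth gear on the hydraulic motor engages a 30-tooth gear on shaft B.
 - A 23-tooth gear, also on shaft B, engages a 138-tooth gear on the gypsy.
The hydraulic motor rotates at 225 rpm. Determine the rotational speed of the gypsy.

15 rpm

gear mesh 30/12 = 2.5 → 225/2.5 = 90 rpm
gear mesh 138/23 = 6 → 90/6 = 15 rpm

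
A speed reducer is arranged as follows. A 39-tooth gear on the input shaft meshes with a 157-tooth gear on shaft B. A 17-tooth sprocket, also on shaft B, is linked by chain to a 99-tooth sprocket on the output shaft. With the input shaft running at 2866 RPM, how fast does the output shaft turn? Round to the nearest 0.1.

gear mesh 157/39 = 4.0256 → 2866/4.0256 = 711.94 RPM
chain 99/17 = 5.8235 → 711.94/5.8235 = 122.25 RPM

122.3 RPM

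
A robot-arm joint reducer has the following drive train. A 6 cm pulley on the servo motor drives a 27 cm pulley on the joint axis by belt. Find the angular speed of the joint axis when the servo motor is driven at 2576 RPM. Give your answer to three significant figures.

572 RPM

Belt: ratio = 27/6 = 4.5, so the joint axis turns at 2576 / 4.5 = 572.44 RPM.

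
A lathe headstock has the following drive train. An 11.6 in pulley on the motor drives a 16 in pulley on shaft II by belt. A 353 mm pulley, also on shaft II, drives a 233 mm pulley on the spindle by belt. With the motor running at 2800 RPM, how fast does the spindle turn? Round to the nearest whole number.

3075 RPM

the motor → shaft II (belt, 16/11.6): 2800 ÷ 1.3793 = 2030 RPM
shaft II → the spindle (belt, 233/353): 2030 ÷ 0.66006 = 3075.5 RPM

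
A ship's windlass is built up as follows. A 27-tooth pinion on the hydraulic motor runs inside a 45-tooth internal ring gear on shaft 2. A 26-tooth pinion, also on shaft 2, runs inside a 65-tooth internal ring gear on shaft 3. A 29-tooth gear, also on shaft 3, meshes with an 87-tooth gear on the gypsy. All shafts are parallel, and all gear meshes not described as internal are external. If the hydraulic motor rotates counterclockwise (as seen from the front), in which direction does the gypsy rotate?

the hydraulic motor → shaft 2: internal mesh, same direction → CCW.
shaft 2 → shaft 3: internal mesh, same direction → CCW.
shaft 3 → the gypsy: external mesh, 1 reversal → CW.
1 reversal in total — an odd number — so the gypsy turns opposite to the hydraulic motor.

clockwise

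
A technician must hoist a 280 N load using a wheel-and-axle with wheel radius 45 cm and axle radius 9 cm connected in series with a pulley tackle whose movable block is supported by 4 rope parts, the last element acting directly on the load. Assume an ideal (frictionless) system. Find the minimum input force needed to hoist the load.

14 N

Wheel-and-axle MA = R/r = 45/9 = 5.
Block-and-tackle MA = number of supporting rope parts = 4.
Combined ideal MA = 5 × 4 = 20.
Effort = load / MA = 280 / 20 = 14 N.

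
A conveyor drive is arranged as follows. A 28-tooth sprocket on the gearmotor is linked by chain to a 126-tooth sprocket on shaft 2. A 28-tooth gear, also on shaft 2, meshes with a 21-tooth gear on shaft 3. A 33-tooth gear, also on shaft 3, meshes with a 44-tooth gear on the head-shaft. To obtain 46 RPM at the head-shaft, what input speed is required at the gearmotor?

Overall ratio R = 4.5 × 0.75 × 1.3333 = 4.5.
Required input speed = output speed × R = 46 × 4.5 = 207 RPM.

207 RPM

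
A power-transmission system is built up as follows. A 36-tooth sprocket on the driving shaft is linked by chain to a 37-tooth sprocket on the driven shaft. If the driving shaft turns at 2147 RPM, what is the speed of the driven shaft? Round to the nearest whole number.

2089 RPM

Chain: ratio = 37/36 = 1.0278, so the driven shaft turns at 2147 / 1.0278 = 2089 RPM.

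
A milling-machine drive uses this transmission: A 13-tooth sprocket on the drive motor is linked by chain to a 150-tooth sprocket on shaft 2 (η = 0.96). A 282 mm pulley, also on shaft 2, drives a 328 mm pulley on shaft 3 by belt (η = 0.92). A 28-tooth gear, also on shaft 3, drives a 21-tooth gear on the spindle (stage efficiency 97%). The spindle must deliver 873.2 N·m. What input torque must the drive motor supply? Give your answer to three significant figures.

101 N·m

Overall ratio R = 11.538 × 1.1631 × 0.75 = 10.065; overall efficiency η = 0.96 × 0.92 × 0.97 = 0.8567.
Input torque = output torque / (R × η) = 873.2 / (10.065 × 0.8567) = 101.26 N·m.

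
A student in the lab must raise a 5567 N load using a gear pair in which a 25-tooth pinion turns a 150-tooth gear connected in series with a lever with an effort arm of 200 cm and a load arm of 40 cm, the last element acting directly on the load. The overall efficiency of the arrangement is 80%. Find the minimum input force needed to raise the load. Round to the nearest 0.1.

232.0 N

Gear pair MA = 150/25 = 6.
Lever MA = effort arm / load arm = 200/40 = 5.
Combined ideal MA = 6 × 5 = 30.
Actual MA = 30 × 0.80 = 24.
Effort = load / actual MA = 5567 / 24 = 231.96 N.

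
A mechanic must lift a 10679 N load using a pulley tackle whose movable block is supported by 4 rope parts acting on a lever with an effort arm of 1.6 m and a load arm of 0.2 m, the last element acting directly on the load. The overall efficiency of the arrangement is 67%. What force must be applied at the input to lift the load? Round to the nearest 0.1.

498.1 N

Block-and-tackle MA = number of supporting rope parts = 4.
Lever MA = effort arm / load arm = 1.6/0.2 = 8.
Combined ideal MA = 4 × 8 = 32.
Actual MA = 32 × 0.67 = 21.44.
Effort = load / actual MA = 10679 / 21.44 = 498.09 N.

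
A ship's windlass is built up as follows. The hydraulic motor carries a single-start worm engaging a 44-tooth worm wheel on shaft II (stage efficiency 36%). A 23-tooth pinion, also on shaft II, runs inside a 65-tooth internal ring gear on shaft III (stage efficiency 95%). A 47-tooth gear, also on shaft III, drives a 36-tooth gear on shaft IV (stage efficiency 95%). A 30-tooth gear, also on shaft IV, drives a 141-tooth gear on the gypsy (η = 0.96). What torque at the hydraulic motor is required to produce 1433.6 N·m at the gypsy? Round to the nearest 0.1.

Overall ratio R = 44 × 2.8261 × 0.76596 × 4.7 = 447.65; overall efficiency η = 0.36 × 0.95 × 0.95 × 0.96 = 0.3119.
Input torque = output torque / (R × η) = 1433.6 / (447.65 × 0.3119) = 10.268 N·m.

10.3 N·m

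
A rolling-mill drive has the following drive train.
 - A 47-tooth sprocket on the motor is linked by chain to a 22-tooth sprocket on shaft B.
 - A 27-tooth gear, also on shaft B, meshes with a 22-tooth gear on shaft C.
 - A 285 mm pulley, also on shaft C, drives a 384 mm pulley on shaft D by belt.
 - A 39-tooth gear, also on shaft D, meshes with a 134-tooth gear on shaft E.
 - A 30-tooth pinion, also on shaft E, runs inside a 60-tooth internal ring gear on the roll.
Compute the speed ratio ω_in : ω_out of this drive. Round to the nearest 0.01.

3.53

Each stage contributes driven/driver: chain 22/47 = 0.46809, gear mesh 22/27 = 0.81481, belt 384/285 = 1.3474, gear mesh 134/39 = 3.4359, internal gear 60/30 = 2.
Overall: 0.46809 × 0.81481 × 1.3474 × 3.4359 × 2 = 3.5313.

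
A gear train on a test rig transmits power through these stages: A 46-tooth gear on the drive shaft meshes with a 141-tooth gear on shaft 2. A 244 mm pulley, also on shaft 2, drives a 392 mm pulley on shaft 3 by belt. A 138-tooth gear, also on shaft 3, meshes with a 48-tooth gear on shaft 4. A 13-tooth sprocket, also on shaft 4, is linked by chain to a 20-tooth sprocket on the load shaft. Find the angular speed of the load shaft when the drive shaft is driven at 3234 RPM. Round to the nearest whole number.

1227 RPM

gear mesh 141/46 = 3.0652 → 3234/3.0652 = 1055.1 RPM
belt 392/244 = 1.6066 → 1055.1/1.6066 = 656.72 RPM
gear mesh 48/138 = 0.34783 → 656.72/0.34783 = 1888.1 RPM
chain 20/13 = 1.5385 → 1888.1/1.5385 = 1227.3 RPM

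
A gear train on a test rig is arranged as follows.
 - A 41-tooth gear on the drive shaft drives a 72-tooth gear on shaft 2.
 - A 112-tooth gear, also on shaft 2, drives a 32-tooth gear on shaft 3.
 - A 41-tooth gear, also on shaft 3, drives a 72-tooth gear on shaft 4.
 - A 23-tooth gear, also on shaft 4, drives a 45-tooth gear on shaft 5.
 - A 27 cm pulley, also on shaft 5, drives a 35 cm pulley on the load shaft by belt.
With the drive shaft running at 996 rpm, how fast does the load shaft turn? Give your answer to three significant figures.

446 rpm

Gear mesh: ratio = 72/41 = 1.7561, so shaft 2 turns at 996 / 1.7561 = 567.17 rpm.
Gear mesh: ratio = 32/112 = 0.28571, so shaft 3 turns at 567.17 / 0.28571 = 1985.1 rpm.
Gear mesh: ratio = 72/41 = 1.7561, so shaft 4 turns at 1985.1 / 1.7561 = 1130.4 rpm.
Gear mesh: ratio = 45/23 = 1.9565, so shaft 5 turns at 1130.4 / 1.9565 = 577.76 rpm.
Belt: ratio = 35/27 = 1.2963, so the load shaft turns at 577.76 / 1.2963 = 445.7 rpm.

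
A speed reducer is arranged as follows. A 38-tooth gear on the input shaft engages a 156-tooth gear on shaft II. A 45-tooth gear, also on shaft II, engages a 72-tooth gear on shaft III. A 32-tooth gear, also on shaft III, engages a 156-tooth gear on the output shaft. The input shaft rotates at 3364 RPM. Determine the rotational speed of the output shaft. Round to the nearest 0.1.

105.1 RPM

gear mesh 156/38 = 4.1053 → 3364/4.1053 = 819.44 RPM
gear mesh 72/45 = 1.6 → 819.44/1.6 = 512.15 RPM
gear mesh 156/32 = 4.875 → 512.15/4.875 = 105.06 RPM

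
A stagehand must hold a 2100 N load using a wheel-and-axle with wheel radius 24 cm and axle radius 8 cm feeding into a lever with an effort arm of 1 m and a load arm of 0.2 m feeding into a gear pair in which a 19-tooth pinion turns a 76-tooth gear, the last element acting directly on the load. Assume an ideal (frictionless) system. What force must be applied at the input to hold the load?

35 N

Wheel-and-axle MA = R/r = 24/8 = 3.
Lever MA = effort arm / load arm = 1/0.2 = 5.
Gear pair MA = 76/19 = 4.
Combined ideal MA = 3 × 5 × 4 = 60.
Effort = load / MA = 2100 / 60 = 35 N.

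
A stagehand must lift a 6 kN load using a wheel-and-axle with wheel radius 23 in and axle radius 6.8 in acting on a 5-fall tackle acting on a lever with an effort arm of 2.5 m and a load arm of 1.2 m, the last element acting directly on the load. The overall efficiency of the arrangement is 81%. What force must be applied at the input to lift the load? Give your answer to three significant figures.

0.210 kN

Wheel-and-axle MA = R/r = 23/6.8 = 3.3824.
Block-and-tackle MA = number of supporting rope parts = 5.
Lever MA = effort arm / load arm = 2.5/1.2 = 2.0833.
Combined ideal MA = 3.3824 × 5 × 2.0833 = 35.233.
Actual MA = 35.233 × 0.81 = 28.539.
Effort = load / actual MA = 6 / 28.539 = 0.21024 kN.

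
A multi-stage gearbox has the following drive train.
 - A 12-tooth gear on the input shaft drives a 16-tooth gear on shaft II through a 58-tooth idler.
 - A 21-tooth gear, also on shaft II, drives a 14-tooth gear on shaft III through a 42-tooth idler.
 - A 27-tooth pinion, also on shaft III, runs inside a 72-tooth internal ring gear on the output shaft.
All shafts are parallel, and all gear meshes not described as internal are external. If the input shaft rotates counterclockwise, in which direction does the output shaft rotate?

the input shaft → shaft II: driver → idler → driven is 2 external meshes, 2 reversals → CCW.
shaft II → shaft III: driver → idler → driven is 2 external meshes, 2 reversals → CCW.
shaft III → the output shaft: internal mesh, same direction → CCW.
4 reversals in total — an even number — so the output shaft turns the same way as the input shaft.

counterclockwise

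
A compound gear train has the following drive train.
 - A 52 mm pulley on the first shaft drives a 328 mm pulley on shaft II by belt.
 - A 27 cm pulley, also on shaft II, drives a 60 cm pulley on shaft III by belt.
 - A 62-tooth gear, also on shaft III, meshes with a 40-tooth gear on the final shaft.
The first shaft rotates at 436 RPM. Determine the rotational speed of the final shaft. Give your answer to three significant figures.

Belt: ratio = 328/52 = 6.3077, so shaft II turns at 436 / 6.3077 = 69.122 RPM.
Belt: ratio = 60/27 = 2.2222, so shaft III turns at 69.122 / 2.2222 = 31.105 RPM.
Gear mesh: ratio = 40/62 = 0.64516, so the final shaft turns at 31.105 / 0.64516 = 48.213 RPM.

48.2 RPM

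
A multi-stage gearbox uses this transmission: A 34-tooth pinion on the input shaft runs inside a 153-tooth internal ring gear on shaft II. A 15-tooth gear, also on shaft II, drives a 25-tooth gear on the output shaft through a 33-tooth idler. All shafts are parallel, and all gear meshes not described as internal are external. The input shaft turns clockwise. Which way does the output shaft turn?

clockwise

the input shaft → shaft II: internal mesh, same direction → CW.
shaft II → the output shaft: driver → idler → driven is 2 external meshes, 2 reversals → CW.
2 reversals in total — an even number — so the output shaft turns the same way as the input shaft.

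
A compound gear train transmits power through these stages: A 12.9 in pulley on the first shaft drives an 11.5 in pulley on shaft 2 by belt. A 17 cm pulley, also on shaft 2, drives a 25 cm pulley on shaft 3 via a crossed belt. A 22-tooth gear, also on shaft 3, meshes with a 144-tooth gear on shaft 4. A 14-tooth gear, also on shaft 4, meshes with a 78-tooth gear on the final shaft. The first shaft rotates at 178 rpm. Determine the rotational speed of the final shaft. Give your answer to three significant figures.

3.72 rpm

the first shaft → shaft 2 (belt, 11.5/12.9): 178 ÷ 0.89147 = 199.67 rpm
shaft 2 → shaft 3 (belt, 25/17): 199.67 ÷ 1.4706 = 135.78 rpm
shaft 3 → shaft 4 (gear mesh, 144/22): 135.78 ÷ 6.5455 = 20.743 rpm
shaft 4 → the final shaft (gear mesh, 78/14): 20.743 ÷ 5.5714 = 3.7232 rpm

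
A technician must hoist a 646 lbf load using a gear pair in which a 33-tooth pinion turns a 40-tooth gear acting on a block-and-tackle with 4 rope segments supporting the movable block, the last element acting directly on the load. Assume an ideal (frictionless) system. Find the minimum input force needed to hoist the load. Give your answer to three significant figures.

Gear pair MA = 40/33 = 1.2121.
Block-and-tackle MA = number of supporting rope parts = 4.
Combined ideal MA = 1.2121 × 4 = 4.8485.
Effort = load / MA = 646 / 4.8485 = 133.24 lbf.

133 lbf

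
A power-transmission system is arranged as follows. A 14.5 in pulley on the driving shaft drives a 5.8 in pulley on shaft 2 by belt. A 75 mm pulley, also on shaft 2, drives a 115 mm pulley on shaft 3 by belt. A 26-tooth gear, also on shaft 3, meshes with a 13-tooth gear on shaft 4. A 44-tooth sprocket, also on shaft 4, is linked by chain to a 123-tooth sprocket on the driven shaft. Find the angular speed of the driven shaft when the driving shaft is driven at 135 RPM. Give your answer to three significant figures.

Belt: ratio = 5.8/14.5 = 0.4, so shaft 2 turns at 135 / 0.4 = 337.5 RPM.
Belt: ratio = 115/75 = 1.5333, so shaft 3 turns at 337.5 / 1.5333 = 220.11 RPM.
Gear mesh: ratio = 13/26 = 0.5, so shaft 4 turns at 220.11 / 0.5 = 440.22 RPM.
Chain: ratio = 123/44 = 2.7955, so the driven shaft turns at 440.22 / 2.7955 = 157.48 RPM.

157 RPM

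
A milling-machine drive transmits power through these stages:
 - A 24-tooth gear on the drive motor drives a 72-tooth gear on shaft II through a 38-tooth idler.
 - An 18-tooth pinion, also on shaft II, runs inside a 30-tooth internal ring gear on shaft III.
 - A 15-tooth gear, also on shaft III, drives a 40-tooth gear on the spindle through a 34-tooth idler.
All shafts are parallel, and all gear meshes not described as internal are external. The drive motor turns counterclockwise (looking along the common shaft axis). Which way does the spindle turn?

the drive motor → shaft II: driver → idler → driven is 2 external meshes, 2 reversals → CCW.
shaft II → shaft III: internal mesh, same direction → CCW.
shaft III → the spindle: driver → idler → driven is 2 external meshes, 2 reversals → CCW.
4 reversals in total — an even number — so the spindle turns the same way as the drive motor.

counterclockwise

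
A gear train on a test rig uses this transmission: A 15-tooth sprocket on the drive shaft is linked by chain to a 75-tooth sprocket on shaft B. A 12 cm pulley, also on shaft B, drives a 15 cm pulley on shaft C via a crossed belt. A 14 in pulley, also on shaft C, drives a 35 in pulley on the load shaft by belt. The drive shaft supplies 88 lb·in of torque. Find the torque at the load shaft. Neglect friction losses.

1375 lb·in

chain 75/15 = 5 → τ = 88·5 = 440 lb·in
belt 15/12 = 1.25 → τ = 440·1.25 = 550 lb·in
belt 35/14 = 2.5 → τ = 550·2.5 = 1375 lb·in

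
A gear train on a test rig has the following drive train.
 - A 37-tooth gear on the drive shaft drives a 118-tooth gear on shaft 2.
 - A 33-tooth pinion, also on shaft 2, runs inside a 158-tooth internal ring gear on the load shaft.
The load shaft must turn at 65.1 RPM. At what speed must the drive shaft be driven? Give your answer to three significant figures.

Overall ratio R = 3.1892 × 4.7879 = 15.269.
Required input speed = output speed × R = 65.1 × 15.269 = 994.04 RPM.

994 RPM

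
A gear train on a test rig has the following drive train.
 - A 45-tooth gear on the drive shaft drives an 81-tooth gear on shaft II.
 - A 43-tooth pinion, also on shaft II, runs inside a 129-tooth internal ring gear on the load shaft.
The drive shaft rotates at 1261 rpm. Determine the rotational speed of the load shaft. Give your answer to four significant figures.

233.5 rpm

Gear mesh: ratio = 81/45 = 1.8, so shaft II turns at 1261 / 1.8 = 700.56 rpm.
Internal gear: ratio = 129/43 = 3, so the load shaft turns at 700.56 / 3 = 233.52 rpm.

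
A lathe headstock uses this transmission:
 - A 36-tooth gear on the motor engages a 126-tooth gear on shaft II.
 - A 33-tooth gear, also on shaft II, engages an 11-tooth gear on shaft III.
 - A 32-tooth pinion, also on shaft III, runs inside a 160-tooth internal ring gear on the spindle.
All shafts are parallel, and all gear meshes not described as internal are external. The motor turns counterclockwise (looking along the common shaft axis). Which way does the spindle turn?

the motor → shaft II: external mesh, 1 reversal → CW.
shaft II → shaft III: external mesh, 1 reversal → CCW.
shaft III → the spindle: internal mesh, same direction → CCW.
2 reversals in total — an even number — so the spindle turns the same way as the motor.

counterclockwise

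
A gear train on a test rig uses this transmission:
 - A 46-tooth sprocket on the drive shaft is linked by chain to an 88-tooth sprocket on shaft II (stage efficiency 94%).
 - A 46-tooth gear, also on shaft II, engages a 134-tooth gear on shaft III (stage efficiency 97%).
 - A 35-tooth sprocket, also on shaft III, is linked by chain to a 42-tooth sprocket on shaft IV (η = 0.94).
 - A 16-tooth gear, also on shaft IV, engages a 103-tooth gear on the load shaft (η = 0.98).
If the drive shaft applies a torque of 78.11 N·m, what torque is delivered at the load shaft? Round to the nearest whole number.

chain 88/46 = 1.913 → τ = 78.11·1.913·0.94 = 140.46 N·m
gear mesh 134/46 = 2.913 → τ = 140.46·2.913·0.97 = 396.9 N·m
chain 42/35 = 1.2 → τ = 396.9·1.2·0.94 = 447.7 N·m
gear mesh 103/16 = 6.4375 → τ = 447.7·6.4375·0.98 = 2824.4 N·m

2824 N·m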